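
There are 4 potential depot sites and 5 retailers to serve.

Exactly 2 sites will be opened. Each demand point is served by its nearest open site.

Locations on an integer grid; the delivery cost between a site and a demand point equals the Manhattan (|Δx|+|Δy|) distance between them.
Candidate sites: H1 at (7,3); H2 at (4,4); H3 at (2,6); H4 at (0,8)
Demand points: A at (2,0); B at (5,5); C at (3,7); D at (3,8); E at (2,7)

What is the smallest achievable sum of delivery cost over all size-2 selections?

14

Open {H2, H3}.
  A→H2 6, B→H2 2, C→H3 2, D→H3 3, E→H3 1  ⇒ total 14.
Compare {H1, H3}: total 16.
Compare {H3, H4}: total 16.
No size-2 selection does better; minimum is 14.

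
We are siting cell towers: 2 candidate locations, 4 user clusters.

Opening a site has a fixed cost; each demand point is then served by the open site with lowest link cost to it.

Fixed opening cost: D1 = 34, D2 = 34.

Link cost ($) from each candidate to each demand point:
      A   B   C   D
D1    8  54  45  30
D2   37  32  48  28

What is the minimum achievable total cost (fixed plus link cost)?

Open {D1}: assign each demand point to its cheapest open site.
  A→D1 8, B→D1 54, C→D1 45, D→D1 30
  link cost 137, fixed 34 → total 171.
Compare {D2}: link cost 145 + fixed 34 = 179.
Compare {D1, D2}: link cost 113 + fixed 68 = 181.

171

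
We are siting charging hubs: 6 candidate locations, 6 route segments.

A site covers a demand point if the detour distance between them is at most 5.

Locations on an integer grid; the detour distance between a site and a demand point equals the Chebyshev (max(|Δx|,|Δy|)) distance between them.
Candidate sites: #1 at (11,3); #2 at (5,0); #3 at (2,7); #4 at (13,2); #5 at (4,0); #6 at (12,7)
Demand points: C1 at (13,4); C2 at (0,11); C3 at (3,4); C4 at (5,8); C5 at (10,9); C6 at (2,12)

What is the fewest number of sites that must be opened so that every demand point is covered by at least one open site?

Coverage sets (demand points within 5 of each site):
  #1: {C1}
  #2: {C3}
  #3: {C2, C3, C4, C6}
  #4: {C1}
  #5: {C3}
  #6: {C1, C5}
No single site covers all 6 demand points.
But {#3, #6} covers everything, so the minimum is 2.

2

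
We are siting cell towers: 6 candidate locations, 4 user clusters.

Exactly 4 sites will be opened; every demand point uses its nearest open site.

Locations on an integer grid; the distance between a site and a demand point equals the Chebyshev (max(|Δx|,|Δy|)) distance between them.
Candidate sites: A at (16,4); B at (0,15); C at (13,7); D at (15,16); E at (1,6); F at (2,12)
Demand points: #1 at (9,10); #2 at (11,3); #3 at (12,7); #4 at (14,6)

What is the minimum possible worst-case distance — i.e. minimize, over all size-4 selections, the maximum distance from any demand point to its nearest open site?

4

Open {A, B, C, D}.
  Farthest demand point is #1 at distance 4 (to C); all others are ≤ 4.
With {A, B, C, E} the worst case is 4.
With {A, B, C, F} the worst case is 4.
No size-4 selection achieves below 4.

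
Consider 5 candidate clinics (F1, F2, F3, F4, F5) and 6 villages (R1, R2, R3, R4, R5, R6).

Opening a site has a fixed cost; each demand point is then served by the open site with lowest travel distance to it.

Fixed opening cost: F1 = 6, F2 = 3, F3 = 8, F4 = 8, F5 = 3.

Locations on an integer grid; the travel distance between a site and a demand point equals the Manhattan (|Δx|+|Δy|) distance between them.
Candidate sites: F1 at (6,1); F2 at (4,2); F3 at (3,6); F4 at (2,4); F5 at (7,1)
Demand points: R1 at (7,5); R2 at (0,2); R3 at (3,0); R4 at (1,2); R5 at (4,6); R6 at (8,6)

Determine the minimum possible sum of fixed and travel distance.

Open {F2, F5}: assign each demand point to its cheapest open site.
  R1→F5 4, R2→F2 4, R3→F2 3, R4→F2 3, R5→F2 4, R6→F5 6
  travel distance 24, fixed 6 → total 30.
Compare {F2}: travel distance 28 + fixed 3 = 31.
Compare {F2, F3}: travel distance 21 + fixed 11 = 32.
Compare {F2, F3, F5}: travel distance 20 + fixed 14 = 34.
All other subsets cost ≥ 31. Minimum total cost: 30.

30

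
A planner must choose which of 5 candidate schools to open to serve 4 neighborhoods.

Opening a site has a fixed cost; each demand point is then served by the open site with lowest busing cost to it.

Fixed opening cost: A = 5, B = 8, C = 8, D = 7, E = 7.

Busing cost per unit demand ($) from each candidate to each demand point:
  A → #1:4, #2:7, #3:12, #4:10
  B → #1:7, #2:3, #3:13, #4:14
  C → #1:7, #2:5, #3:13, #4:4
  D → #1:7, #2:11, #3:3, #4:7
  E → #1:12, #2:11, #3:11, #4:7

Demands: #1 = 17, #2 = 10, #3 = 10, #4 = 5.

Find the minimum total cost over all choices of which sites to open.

Open {A, B, C, D}: assign each demand point to its cheapest open site.
  #1→A 17×4=68, #2→B 10×3=30, #3→D 10×3=30, #4→C 5×4=20
  busing cost 148, fixed 28 → total 176.
Compare {A, B, D}: busing cost 163 + fixed 20 = 183.
Compare {A, B, C, D, E}: busing cost 148 + fixed 35 = 183.
Compare {A, C, D}: busing cost 168 + fixed 20 = 188.
All other subsets cost ≥ 183. Minimum total cost: 176.

176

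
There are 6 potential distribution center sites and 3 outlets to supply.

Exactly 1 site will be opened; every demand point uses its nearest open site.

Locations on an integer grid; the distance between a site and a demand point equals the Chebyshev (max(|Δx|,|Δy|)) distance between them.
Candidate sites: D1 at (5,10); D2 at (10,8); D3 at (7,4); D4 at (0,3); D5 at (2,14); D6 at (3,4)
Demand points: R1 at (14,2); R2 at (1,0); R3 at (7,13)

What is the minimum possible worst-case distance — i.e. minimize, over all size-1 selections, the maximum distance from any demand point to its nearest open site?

9

Open {D2}.
  Farthest demand point is R2 at distance 9 (to D2); all others are ≤ 9.
With {D3} the worst case is 9.
With {D1} the worst case is 10.
No size-1 selection achieves below 9.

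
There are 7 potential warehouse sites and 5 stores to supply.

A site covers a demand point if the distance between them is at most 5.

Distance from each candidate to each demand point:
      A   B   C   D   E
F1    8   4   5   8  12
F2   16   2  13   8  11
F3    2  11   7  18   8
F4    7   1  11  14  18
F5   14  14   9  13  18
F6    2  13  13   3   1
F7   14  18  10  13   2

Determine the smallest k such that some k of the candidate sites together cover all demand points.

2

Coverage sets (demand points within 5 of each site):
  F1: {B, C}
  F2: {B}
  F3: {A}
  F4: {B}
  F5: {}
  F6: {A, D, E}
  F7: {E}
No single site covers all 5 demand points.
But {F1, F6} covers everything, so the minimum is 2.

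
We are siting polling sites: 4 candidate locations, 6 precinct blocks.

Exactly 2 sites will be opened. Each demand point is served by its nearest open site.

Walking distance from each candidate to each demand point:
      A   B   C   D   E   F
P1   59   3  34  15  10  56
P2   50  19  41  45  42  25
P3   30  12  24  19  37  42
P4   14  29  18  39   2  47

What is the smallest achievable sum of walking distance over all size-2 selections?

Open {P1, P4}.
  A→P4 14, B→P1 3, C→P4 18, D→P1 15, E→P4 2, F→P4 47  ⇒ total 99.
Compare {P3, P4}: total 107.
Compare {P2, P4}: total 117.
No size-2 selection does better; minimum is 99.

99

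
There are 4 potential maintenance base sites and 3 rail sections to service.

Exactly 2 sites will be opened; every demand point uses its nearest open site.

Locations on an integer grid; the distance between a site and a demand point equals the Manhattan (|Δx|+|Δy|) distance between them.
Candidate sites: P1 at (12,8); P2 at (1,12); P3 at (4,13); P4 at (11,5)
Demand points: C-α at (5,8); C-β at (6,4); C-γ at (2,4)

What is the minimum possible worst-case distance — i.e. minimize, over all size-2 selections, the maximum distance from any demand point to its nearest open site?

9

Open {P2, P4}.
  Farthest demand point is C-γ at distance 9 (to P2); all others are ≤ 9.
With {P1, P2} the worst case is 10.
With {P1, P4} the worst case is 10.
No size-2 selection achieves below 9.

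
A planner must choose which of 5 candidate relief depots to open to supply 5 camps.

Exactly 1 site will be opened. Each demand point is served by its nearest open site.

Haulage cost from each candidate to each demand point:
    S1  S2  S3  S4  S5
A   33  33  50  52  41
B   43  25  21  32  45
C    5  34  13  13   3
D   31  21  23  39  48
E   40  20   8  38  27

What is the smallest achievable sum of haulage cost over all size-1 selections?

Open {C}.
  S1→C 5, S2→C 34, S3→C 13, S4→C 13, S5→C 3  ⇒ total 68.
Compare {E}: total 133.
Compare {D}: total 162.
No size-1 selection does better; minimum is 68.

68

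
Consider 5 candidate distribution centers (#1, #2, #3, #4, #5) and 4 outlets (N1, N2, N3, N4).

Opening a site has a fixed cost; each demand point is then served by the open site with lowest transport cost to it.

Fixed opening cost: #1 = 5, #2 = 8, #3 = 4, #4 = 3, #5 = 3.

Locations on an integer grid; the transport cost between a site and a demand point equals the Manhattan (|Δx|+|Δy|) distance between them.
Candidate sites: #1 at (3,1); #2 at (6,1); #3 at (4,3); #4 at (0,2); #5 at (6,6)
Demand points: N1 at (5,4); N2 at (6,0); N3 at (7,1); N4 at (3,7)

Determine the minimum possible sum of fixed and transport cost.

20

Open {#2, #5}: assign each demand point to its cheapest open site.
  N1→#5 3, N2→#2 1, N3→#2 1, N4→#5 4
  transport cost 9, fixed 11 → total 20.
Compare {#3}: transport cost 17 + fixed 4 = 21.
Compare {#2, #3}: transport cost 9 + fixed 12 = 21.
Compare {#5}: transport cost 19 + fixed 3 = 22.
All other subsets cost ≥ 21. Minimum total cost: 20.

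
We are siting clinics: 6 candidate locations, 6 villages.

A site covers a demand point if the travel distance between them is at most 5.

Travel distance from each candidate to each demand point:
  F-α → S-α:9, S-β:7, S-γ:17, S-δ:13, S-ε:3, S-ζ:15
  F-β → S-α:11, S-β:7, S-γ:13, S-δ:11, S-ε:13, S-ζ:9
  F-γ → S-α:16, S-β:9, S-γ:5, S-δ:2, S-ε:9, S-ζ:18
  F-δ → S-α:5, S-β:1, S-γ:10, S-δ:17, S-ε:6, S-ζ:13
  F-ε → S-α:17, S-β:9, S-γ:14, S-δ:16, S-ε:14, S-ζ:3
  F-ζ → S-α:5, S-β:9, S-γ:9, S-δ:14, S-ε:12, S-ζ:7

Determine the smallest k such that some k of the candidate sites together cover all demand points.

4

Coverage sets (demand points within 5 of each site):
  F-α: {S-ε}
  F-β: {}
  F-γ: {S-γ, S-δ}
  F-δ: {S-α, S-β}
  F-ε: {S-ζ}
  F-ζ: {S-α}
No 3 sites suffice: every size-3 union leaves at least one demand point uncovered.
But {F-α, F-γ, F-δ, F-ε} covers everything, so the minimum is 4.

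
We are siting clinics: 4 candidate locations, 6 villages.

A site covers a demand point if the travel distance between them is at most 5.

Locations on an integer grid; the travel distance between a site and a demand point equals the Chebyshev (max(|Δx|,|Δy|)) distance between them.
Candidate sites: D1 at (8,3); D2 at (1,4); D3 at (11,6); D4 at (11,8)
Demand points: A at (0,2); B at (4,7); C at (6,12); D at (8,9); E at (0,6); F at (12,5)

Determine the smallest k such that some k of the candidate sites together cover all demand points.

Coverage sets (demand points within 5 of each site):
  D1: {B, F}
  D2: {A, B, E}
  D3: {D, F}
  D4: {C, D, F}
No single site covers all 6 demand points.
But {D2, D4} covers everything, so the minimum is 2.

2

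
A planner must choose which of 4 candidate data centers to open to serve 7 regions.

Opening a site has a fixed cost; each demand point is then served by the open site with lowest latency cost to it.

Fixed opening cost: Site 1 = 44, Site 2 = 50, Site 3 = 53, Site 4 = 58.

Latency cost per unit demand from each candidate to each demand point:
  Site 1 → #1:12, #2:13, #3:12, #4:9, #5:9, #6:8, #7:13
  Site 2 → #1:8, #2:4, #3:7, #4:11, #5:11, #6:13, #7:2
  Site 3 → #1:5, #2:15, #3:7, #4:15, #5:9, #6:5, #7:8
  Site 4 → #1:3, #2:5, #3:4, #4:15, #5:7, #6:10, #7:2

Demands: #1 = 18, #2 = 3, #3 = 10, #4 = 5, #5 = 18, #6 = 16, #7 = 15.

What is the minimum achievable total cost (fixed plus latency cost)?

Open {Site 3, Site 4}: assign each demand point to its cheapest open site.
  #1→Site 4 18×3=54, #2→Site 4 3×5=15, #3→Site 4 10×4=40, #4→Site 3 5×15=75, #5→Site 4 18×7=126, #6→Site 3 16×5=80, #7→Site 4 15×2=30
  latency cost 420, fixed 111 → total 531.
Compare {Site 1, Site 4}: latency cost 438 + fixed 102 = 540.
Compare {Site 1, Site 3, Site 4}: latency cost 390 + fixed 155 = 545.
Compare {Site 4}: latency cost 500 + fixed 58 = 558.
All other subsets cost ≥ 540. Minimum total cost: 531.

531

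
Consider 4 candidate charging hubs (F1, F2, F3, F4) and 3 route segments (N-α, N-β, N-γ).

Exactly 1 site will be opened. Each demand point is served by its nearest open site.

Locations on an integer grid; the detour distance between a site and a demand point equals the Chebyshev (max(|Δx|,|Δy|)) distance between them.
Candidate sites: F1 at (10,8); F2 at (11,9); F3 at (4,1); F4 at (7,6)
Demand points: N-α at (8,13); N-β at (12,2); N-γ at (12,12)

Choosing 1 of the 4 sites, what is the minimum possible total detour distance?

Open {F2}.
  N-α→F2 4, N-β→F2 7, N-γ→F2 3  ⇒ total 14.
Compare {F1}: total 15.
Compare {F4}: total 18.
No size-1 selection does better; minimum is 14.

14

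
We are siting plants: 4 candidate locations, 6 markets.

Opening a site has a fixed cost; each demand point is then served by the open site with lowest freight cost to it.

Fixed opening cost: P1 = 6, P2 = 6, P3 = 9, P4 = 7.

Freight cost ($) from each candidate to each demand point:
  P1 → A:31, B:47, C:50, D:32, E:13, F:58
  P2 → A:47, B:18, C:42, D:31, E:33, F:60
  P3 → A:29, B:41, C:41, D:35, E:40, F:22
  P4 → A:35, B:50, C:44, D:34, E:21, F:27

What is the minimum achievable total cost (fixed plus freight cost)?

175

Open {P1, P2, P3}: assign each demand point to its cheapest open site.
  A→P3 29, B→P2 18, C→P3 41, D→P2 31, E→P1 13, F→P3 22
  freight cost 154, fixed 21 → total 175.
Compare {P1, P2, P4}: freight cost 162 + fixed 19 = 181.
Compare {P1, P2, P3, P4}: freight cost 154 + fixed 28 = 182.
Compare {P2, P3, P4}: freight cost 162 + fixed 22 = 184.
All other subsets cost ≥ 181. Minimum total cost: 175.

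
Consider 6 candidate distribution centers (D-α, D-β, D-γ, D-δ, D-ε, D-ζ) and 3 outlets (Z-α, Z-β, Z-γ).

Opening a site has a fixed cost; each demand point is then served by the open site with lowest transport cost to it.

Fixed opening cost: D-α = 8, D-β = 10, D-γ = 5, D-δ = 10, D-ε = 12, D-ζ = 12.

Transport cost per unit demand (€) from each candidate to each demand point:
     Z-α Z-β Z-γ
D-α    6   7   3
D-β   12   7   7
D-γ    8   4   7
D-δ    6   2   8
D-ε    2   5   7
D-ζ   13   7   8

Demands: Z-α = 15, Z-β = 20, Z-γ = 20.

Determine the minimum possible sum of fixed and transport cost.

160

Open {D-α, D-δ, D-ε}: assign each demand point to its cheapest open site.
  Z-α→D-ε 15×2=30, Z-β→D-δ 20×2=40, Z-γ→D-α 20×3=60
  transport cost 130, fixed 30 → total 160.
Compare {D-α, D-γ, D-δ, D-ε}: transport cost 130 + fixed 35 = 165.
Compare {D-α, D-β, D-δ, D-ε}: transport cost 130 + fixed 40 = 170.
Compare {D-α, D-δ, D-ε, D-ζ}: transport cost 130 + fixed 42 = 172.
All other subsets cost ≥ 165. Minimum total cost: 160.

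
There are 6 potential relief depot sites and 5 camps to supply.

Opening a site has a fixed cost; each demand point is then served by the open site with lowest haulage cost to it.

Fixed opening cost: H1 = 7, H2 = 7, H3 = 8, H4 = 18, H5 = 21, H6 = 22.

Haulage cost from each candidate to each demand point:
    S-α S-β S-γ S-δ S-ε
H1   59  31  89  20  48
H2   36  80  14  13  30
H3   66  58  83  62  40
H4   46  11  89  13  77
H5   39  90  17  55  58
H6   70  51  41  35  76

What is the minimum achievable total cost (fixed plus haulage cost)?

129

Open {H2, H4}: assign each demand point to its cheapest open site.
  S-α→H2 36, S-β→H4 11, S-γ→H2 14, S-δ→H2 13, S-ε→H2 30
  haulage cost 104, fixed 25 → total 129.
Compare {H1, H2, H4}: haulage cost 104 + fixed 32 = 136.
Compare {H2, H3, H4}: haulage cost 104 + fixed 33 = 137.
Compare {H1, H2}: haulage cost 124 + fixed 14 = 138.
All other subsets cost ≥ 136. Minimum total cost: 129.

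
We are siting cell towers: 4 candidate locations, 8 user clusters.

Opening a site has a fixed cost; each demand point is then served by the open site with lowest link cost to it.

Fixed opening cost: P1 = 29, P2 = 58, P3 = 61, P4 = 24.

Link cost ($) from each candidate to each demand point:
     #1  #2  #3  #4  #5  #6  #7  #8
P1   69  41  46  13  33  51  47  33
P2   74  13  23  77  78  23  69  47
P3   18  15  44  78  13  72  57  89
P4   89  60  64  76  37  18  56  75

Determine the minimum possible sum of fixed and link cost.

Open {P1, P3, P4}: assign each demand point to its cheapest open site.
  #1→P3 18, #2→P3 15, #3→P3 44, #4→P1 13, #5→P3 13, #6→P4 18, #7→P1 47, #8→P1 33
  link cost 201, fixed 114 → total 315.
Compare {P1, P3}: link cost 234 + fixed 90 = 324.
Compare {P1, P2, P3}: link cost 183 + fixed 148 = 331.
Compare {P1, P2}: link cost 254 + fixed 87 = 341.
All other subsets cost ≥ 324. Minimum total cost: 315.

315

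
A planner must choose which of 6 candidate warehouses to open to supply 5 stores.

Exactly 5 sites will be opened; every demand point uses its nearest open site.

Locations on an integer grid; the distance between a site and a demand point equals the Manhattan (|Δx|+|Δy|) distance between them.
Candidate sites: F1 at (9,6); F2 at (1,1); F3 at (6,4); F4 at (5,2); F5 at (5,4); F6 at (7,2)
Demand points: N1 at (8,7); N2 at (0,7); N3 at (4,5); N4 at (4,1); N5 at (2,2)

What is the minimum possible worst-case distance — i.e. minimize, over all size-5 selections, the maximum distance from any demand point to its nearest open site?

7

Open {F1, F2, F3, F4, F5}.
  Farthest demand point is N2 at distance 7 (to F2); all others are ≤ 7.
With {F1, F2, F3, F4, F6} the worst case is 7.
With {F1, F2, F3, F5, F6} the worst case is 7.
No size-5 selection achieves below 7.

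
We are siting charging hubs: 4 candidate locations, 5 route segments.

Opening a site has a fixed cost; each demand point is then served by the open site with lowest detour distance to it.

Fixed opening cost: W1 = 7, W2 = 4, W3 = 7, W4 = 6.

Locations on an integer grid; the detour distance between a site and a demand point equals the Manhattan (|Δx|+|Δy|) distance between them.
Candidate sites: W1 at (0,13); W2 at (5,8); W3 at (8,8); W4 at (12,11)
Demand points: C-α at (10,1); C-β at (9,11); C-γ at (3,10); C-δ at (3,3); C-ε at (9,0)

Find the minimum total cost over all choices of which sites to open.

44

Open {W2, W3}: assign each demand point to its cheapest open site.
  C-α→W3 9, C-β→W3 4, C-γ→W2 4, C-δ→W2 7, C-ε→W3 9
  detour distance 33, fixed 11 → total 44.
Compare {W2}: detour distance 42 + fixed 4 = 46.
Compare {W3}: detour distance 39 + fixed 7 = 46.
Compare {W2, W4}: detour distance 38 + fixed 10 = 48.
All other subsets cost ≥ 46. Minimum total cost: 44.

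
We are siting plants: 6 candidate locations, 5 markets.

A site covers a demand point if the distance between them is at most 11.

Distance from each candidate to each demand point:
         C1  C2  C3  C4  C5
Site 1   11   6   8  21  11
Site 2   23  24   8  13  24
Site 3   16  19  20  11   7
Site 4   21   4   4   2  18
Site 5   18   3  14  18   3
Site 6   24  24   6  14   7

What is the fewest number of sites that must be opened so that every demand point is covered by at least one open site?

Coverage sets (demand points within 11 of each site):
  Site 1: {C1, C2, C3, C5}
  Site 2: {C3}
  Site 3: {C4, C5}
  Site 4: {C2, C3, C4}
  Site 5: {C2, C5}
  Site 6: {C3, C5}
No single site covers all 5 demand points.
But {Site 1, Site 3} covers everything, so the minimum is 2.

2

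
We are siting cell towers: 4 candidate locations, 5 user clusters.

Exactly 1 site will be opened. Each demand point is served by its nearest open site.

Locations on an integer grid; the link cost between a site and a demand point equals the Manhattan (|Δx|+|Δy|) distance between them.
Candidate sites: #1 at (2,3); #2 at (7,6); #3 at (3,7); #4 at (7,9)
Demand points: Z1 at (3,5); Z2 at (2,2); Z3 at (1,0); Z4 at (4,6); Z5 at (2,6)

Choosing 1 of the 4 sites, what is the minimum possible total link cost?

Open {#1}.
  Z1→#1 3, Z2→#1 1, Z3→#1 4, Z4→#1 5, Z5→#1 3  ⇒ total 16.
Compare {#3}: total 21.
Compare {#2}: total 34.
No size-1 selection does better; minimum is 16.

16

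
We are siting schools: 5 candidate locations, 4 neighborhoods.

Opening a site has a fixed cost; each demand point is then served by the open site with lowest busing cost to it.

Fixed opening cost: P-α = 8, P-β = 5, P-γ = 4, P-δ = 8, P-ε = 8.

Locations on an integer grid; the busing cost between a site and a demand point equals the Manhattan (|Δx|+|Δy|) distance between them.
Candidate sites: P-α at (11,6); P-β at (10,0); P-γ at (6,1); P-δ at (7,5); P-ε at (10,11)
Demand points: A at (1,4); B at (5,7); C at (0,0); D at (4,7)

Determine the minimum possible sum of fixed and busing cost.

34

Open {P-γ}: assign each demand point to its cheapest open site.
  A→P-γ 8, B→P-γ 7, C→P-γ 7, D→P-γ 8
  busing cost 30, fixed 4 → total 34.
Compare {P-γ, P-δ}: busing cost 23 + fixed 12 = 35.
Compare {P-δ}: busing cost 28 + fixed 8 = 36.
Compare {P-β, P-γ}: busing cost 30 + fixed 9 = 39.
All other subsets cost ≥ 35. Minimum total cost: 34.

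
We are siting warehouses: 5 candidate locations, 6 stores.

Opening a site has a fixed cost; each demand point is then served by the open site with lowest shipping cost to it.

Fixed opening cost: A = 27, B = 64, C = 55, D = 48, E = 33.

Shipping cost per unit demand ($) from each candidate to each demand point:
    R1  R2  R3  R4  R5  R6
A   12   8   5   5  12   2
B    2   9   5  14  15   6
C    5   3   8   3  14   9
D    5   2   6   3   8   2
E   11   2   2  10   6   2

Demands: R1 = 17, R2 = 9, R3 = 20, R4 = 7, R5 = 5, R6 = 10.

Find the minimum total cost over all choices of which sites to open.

Open {D, E}: assign each demand point to its cheapest open site.
  R1→D 17×5=85, R2→D 9×2=18, R3→E 20×2=40, R4→D 7×3=21, R5→E 5×6=30, R6→D 10×2=20
  shipping cost 214, fixed 81 → total 295.
Compare {A, B, E}: shipping cost 177 + fixed 124 = 301.
Compare {C, E}: shipping cost 214 + fixed 88 = 302.
Compare {B, D, E}: shipping cost 163 + fixed 145 = 308.
All other subsets cost ≥ 301. Minimum total cost: 295.

295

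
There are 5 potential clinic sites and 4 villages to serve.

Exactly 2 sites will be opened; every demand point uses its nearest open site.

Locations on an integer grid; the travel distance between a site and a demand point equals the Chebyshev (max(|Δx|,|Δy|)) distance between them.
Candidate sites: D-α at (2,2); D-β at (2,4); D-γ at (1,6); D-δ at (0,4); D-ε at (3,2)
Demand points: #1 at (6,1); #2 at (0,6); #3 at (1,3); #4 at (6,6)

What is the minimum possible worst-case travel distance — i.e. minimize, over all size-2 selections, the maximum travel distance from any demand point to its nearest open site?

4

Open {D-α, D-β}.
  Farthest demand point is #1 at travel distance 4 (to D-α); all others are ≤ 4.
With {D-α, D-γ} the worst case is 4.
With {D-α, D-δ} the worst case is 4.
No size-2 selection achieves below 4.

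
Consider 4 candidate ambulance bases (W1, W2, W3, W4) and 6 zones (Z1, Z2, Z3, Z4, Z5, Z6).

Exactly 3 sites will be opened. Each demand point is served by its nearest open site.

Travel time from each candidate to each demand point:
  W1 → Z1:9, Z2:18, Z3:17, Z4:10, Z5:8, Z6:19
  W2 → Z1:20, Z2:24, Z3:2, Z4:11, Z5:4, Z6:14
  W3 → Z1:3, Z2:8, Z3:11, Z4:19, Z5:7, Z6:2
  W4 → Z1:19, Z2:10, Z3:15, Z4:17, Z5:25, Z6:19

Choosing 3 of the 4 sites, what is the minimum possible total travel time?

Open {W1, W2, W3}.
  Z1→W3 3, Z2→W3 8, Z3→W2 2, Z4→W1 10, Z5→W2 4, Z6→W3 2  ⇒ total 29.
Compare {W2, W3, W4}: total 30.
Compare {W1, W3, W4}: total 41.
No size-3 selection does better; minimum is 29.

29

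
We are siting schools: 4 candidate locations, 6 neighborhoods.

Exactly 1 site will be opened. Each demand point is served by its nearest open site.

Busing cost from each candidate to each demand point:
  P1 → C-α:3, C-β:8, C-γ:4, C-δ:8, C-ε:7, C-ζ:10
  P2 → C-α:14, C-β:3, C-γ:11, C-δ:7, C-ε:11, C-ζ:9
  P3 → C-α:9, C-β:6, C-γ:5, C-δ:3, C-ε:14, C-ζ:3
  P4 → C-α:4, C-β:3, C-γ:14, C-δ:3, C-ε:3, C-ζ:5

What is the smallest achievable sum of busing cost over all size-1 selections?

32

Open {P4}.
  C-α→P4 4, C-β→P4 3, C-γ→P4 14, C-δ→P4 3, C-ε→P4 3, C-ζ→P4 5  ⇒ total 32.
Compare {P1}: total 40.
Compare {P3}: total 40.
No size-1 selection does better; minimum is 32.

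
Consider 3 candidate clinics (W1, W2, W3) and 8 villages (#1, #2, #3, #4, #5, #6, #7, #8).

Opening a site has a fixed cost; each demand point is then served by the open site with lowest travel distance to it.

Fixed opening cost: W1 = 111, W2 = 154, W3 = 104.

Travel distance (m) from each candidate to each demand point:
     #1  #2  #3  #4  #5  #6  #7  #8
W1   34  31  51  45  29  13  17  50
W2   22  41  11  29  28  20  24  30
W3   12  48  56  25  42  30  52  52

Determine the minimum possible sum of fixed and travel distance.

Open {W2}: assign each demand point to its cheapest open site.
  #1→W2 22, #2→W2 41, #3→W2 11, #4→W2 29, #5→W2 28, #6→W2 20, #7→W2 24, #8→W2 30
  travel distance 205, fixed 154 → total 359.
Compare {W1}: travel distance 270 + fixed 111 = 381.
Compare {W3}: travel distance 317 + fixed 104 = 421.
Compare {W1, W3}: travel distance 228 + fixed 215 = 443.
All other subsets cost ≥ 381. Minimum total cost: 359.

359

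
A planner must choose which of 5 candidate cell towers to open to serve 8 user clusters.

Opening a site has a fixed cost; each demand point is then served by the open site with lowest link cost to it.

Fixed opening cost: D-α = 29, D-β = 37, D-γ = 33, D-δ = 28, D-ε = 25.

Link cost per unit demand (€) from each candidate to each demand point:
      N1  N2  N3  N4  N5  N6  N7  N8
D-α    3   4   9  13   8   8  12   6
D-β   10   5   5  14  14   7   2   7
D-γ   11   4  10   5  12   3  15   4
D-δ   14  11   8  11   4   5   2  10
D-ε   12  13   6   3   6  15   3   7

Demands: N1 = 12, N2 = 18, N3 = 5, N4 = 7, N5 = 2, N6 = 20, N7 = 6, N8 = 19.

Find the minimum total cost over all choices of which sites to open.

412

Open {D-α, D-γ, D-ε}: assign each demand point to its cheapest open site.
  N1→D-α 12×3=36, N2→D-α 18×4=72, N3→D-ε 5×6=30, N4→D-ε 7×3=21, N5→D-ε 2×6=12, N6→D-γ 20×3=60, N7→D-ε 6×3=18, N8→D-γ 19×4=76
  link cost 325, fixed 87 → total 412.
Compare {D-α, D-γ, D-δ}: link cost 339 + fixed 90 = 429.
Compare {D-α, D-γ, D-δ, D-ε}: link cost 315 + fixed 115 = 430.
Compare {D-α, D-β, D-γ}: link cost 332 + fixed 99 = 431.
All other subsets cost ≥ 429. Minimum total cost: 412.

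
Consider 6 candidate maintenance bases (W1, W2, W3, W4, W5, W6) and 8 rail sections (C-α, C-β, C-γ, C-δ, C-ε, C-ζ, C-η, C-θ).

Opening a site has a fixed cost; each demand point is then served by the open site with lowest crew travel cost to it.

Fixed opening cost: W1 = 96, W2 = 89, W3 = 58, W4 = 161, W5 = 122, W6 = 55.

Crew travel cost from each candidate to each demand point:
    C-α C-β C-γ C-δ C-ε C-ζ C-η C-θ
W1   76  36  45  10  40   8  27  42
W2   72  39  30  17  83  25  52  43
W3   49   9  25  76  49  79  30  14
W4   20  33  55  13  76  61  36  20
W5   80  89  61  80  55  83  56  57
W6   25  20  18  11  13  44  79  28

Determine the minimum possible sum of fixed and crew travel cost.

Open {W3, W6}: assign each demand point to its cheapest open site.
  C-α→W6 25, C-β→W3 9, C-γ→W6 18, C-δ→W6 11, C-ε→W6 13, C-ζ→W6 44, C-η→W3 30, C-θ→W3 14
  crew travel cost 164, fixed 113 → total 277.
Compare {W6}: crew travel cost 238 + fixed 55 = 293.
Compare {W1, W6}: crew travel cost 149 + fixed 151 = 300.
Compare {W1, W3, W6}: crew travel cost 124 + fixed 209 = 333.
All other subsets cost ≥ 293. Minimum total cost: 277.

277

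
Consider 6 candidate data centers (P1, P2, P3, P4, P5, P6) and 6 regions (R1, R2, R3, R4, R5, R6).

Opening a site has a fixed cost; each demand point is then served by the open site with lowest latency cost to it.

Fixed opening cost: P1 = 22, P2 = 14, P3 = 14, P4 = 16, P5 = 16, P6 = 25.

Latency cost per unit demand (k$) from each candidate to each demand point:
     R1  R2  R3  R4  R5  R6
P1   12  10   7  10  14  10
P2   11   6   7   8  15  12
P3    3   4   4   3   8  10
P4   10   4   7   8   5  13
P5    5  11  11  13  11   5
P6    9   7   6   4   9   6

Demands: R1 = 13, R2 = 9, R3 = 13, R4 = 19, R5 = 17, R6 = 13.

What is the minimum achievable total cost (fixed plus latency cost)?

380

Open {P3, P4, P5}: assign each demand point to its cheapest open site.
  R1→P3 13×3=39, R2→P3 9×4=36, R3→P3 13×4=52, R4→P3 19×3=57, R5→P4 17×5=85, R6→P5 13×5=65
  latency cost 334, fixed 46 → total 380.
Compare {P2, P3, P4, P5}: latency cost 334 + fixed 60 = 394.
Compare {P3, P4, P6}: latency cost 347 + fixed 55 = 402.
Compare {P1, P3, P4, P5}: latency cost 334 + fixed 68 = 402.
All other subsets cost ≥ 394. Minimum total cost: 380.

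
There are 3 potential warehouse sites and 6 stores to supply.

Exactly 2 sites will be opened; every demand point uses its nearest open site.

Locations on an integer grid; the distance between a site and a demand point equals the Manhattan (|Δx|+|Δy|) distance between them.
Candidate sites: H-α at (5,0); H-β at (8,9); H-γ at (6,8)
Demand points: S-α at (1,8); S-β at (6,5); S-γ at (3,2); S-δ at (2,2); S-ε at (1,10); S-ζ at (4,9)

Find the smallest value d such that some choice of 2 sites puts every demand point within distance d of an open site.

Open {H-α, H-γ}.
  Farthest demand point is S-ε at distance 7 (to H-γ); all others are ≤ 7.
With {H-α, H-β} the worst case is 8.
With {H-β, H-γ} the worst case is 10.
No size-2 selection achieves below 7.

7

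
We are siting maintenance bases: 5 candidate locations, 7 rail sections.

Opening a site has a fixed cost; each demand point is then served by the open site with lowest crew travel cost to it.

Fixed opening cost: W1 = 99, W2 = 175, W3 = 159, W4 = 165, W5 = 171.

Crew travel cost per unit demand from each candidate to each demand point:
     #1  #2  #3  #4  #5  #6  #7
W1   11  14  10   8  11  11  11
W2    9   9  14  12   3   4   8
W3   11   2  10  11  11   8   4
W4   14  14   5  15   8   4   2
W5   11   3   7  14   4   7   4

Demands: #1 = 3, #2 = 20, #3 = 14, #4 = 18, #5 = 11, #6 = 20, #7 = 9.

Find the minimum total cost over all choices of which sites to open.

Open {W1, W5}: assign each demand point to its cheapest open site.
  #1→W1 3×11=33, #2→W5 20×3=60, #3→W5 14×7=98, #4→W1 18×8=144, #5→W5 11×4=44, #6→W5 20×7=140, #7→W5 9×4=36
  crew travel cost 555, fixed 270 → total 825.
Compare {W5}: crew travel cost 663 + fixed 171 = 834.
Compare {W3, W4}: crew travel cost 527 + fixed 324 = 851.
Compare {W1, W4, W5}: crew travel cost 449 + fixed 435 = 884.
All other subsets cost ≥ 834. Minimum total cost: 825.

825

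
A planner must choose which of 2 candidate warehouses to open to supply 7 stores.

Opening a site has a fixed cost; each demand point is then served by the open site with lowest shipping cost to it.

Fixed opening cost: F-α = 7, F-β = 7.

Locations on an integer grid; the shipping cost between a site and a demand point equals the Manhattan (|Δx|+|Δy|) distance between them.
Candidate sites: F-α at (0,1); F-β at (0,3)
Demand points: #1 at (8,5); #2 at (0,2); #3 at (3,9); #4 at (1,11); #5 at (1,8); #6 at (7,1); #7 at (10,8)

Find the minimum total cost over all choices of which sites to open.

66

Open {F-β}: assign each demand point to its cheapest open site.
  #1→F-β 10, #2→F-β 1, #3→F-β 9, #4→F-β 9, #5→F-β 6, #6→F-β 9, #7→F-β 15
  shipping cost 59, fixed 7 → total 66.
Compare {F-α, F-β}: shipping cost 57 + fixed 14 = 71.
Compare {F-α}: shipping cost 67 + fixed 7 = 74.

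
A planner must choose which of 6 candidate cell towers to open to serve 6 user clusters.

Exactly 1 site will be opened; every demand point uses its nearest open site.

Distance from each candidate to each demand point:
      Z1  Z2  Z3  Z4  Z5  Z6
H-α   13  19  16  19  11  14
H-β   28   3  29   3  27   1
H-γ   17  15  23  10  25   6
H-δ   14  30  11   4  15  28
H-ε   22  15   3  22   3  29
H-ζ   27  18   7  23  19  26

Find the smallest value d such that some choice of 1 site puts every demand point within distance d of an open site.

Open {H-α}.
  Farthest demand point is Z2 at distance 19 (to H-α); all others are ≤ 19.
With {H-γ} the worst case is 25.
With {H-ζ} the worst case is 27.
No size-1 selection achieves below 19.

19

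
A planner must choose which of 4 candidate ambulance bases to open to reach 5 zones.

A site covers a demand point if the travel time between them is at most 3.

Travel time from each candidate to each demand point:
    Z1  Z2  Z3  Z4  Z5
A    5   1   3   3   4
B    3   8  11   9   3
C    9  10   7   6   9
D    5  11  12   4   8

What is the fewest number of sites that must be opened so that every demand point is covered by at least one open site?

2

Coverage sets (demand points within 3 of each site):
  A: {Z2, Z3, Z4}
  B: {Z1, Z5}
  C: {}
  D: {}
No single site covers all 5 demand points.
But {A, B} covers everything, so the minimum is 2.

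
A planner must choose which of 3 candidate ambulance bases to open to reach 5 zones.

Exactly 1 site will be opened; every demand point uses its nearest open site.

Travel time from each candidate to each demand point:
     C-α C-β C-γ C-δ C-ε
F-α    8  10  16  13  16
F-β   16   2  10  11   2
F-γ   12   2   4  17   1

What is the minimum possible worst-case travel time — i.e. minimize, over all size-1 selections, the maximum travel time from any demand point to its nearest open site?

16

Open {F-α}.
  Farthest demand point is C-γ at travel time 16 (to F-α); all others are ≤ 16.
With {F-β} the worst case is 16.
With {F-γ} the worst case is 17.
No size-1 selection achieves below 16.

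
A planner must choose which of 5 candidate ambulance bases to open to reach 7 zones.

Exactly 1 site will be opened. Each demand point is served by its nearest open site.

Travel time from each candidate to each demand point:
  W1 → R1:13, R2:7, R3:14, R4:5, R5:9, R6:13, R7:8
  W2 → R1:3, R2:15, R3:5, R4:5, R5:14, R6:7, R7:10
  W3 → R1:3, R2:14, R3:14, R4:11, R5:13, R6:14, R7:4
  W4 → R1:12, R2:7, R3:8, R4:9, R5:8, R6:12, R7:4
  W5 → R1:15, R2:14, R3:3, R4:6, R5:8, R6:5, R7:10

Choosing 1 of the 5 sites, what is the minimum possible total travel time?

59

Open {W2}.
  R1→W2 3, R2→W2 15, R3→W2 5, R4→W2 5, R5→W2 14, R6→W2 7, R7→W2 10  ⇒ total 59.
Compare {W4}: total 60.
Compare {W5}: total 61.
No size-1 selection does better; minimum is 59.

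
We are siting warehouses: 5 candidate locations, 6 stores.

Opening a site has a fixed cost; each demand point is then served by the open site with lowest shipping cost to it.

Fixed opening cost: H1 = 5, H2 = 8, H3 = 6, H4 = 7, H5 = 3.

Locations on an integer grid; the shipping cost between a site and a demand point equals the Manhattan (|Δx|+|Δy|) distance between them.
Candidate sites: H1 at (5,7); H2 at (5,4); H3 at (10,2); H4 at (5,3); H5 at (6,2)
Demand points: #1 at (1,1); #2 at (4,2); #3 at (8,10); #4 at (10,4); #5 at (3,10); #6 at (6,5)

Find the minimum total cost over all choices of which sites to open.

36

Open {H1, H5}: assign each demand point to its cheapest open site.
  #1→H5 6, #2→H5 2, #3→H1 6, #4→H5 6, #5→H1 5, #6→H1 3
  shipping cost 28, fixed 8 → total 36.
Compare {H1, H3, H5}: shipping cost 24 + fixed 14 = 38.
Compare {H1, H4}: shipping cost 28 + fixed 12 = 40.
Compare {H5}: shipping cost 38 + fixed 3 = 41.
All other subsets cost ≥ 38. Minimum total cost: 36.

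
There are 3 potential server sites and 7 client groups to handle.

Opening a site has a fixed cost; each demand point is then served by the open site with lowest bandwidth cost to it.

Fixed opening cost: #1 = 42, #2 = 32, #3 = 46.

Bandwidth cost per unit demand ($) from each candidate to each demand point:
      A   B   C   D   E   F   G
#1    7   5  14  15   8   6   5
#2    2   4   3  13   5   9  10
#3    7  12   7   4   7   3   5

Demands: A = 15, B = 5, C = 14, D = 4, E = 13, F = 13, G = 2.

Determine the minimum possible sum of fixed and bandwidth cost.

300

Open {#2, #3}: assign each demand point to its cheapest open site.
  A→#2 15×2=30, B→#2 5×4=20, C→#2 14×3=42, D→#3 4×4=16, E→#2 13×5=65, F→#3 13×3=39, G→#3 2×5=10
  bandwidth cost 222, fixed 78 → total 300.
Compare {#1, #2, #3}: bandwidth cost 222 + fixed 120 = 342.
Compare {#1, #2}: bandwidth cost 297 + fixed 74 = 371.
Compare {#2}: bandwidth cost 346 + fixed 32 = 378.
All other subsets cost ≥ 342. Minimum total cost: 300.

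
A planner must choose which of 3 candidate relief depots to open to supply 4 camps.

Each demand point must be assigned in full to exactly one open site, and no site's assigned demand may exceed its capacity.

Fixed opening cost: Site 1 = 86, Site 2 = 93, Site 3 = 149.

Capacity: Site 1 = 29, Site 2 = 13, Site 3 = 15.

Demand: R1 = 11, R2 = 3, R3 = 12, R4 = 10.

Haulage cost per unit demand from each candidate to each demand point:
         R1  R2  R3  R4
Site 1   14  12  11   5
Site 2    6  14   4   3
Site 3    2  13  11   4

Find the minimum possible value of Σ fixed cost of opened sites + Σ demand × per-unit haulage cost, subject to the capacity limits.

463

Open {Site 1, Site 2}; cheapest assignment that respects the capacities:
  Site 1 (cap 29, load 25): R2, R3, R4 — cost 3×12 + 12×11 + 10×5 = 218
  Site 2 (cap 13, load 11): R1 — cost 11×6 = 66
  Shipping 284, fixed 179 → total 463.
  Any other capacity-feasible assignment to {Site 1, Site 2} ships for at least 284.
Compare {Site 1, Site 3}: its best feasible assignment gives total 475.
Compare {Site 1, Site 2, Site 3}: its best feasible assignment gives total 484.
Every other set of open sites that can feasibly serve all demand totals ≥ 475 even under its best assignment. Minimum: 463.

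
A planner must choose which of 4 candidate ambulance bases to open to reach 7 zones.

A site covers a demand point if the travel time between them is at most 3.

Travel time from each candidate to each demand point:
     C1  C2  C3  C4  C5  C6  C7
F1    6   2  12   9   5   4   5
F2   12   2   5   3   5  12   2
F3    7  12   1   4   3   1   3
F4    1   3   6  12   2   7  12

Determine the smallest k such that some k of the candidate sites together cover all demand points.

Coverage sets (demand points within 3 of each site):
  F1: {C2}
  F2: {C2, C4, C7}
  F3: {C3, C5, C6, C7}
  F4: {C1, C2, C5}
No 2 sites suffice: every size-2 union leaves at least one demand point uncovered.
But {F2, F3, F4} covers everything, so the minimum is 3.

3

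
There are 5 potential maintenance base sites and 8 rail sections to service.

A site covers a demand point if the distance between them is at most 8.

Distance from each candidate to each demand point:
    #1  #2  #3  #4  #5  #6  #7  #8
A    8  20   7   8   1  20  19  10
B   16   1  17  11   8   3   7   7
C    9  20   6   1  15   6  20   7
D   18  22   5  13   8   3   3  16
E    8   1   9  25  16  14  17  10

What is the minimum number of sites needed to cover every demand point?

Coverage sets (demand points within 8 of each site):
  A: {#1, #3, #4, #5}
  B: {#2, #5, #6, #7, #8}
  C: {#3, #4, #6, #8}
  D: {#3, #5, #6, #7}
  E: {#1, #2}
No single site covers all 8 demand points.
But {A, B} covers everything, so the minimum is 2.

2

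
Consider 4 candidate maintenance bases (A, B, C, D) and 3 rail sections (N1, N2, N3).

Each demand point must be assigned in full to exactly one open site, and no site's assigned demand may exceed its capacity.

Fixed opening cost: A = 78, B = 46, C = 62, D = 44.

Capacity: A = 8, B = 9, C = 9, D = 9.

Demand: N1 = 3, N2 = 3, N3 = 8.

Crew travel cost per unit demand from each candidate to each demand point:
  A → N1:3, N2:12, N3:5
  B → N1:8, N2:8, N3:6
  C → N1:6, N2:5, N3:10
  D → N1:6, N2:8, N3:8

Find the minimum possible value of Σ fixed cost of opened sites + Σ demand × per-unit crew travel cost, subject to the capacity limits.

Open {B, D}; cheapest assignment that respects the capacities:
  B (cap 9, load 8): N3 — cost 8×6 = 48
  D (cap 9, load 6): N1, N2 — cost 3×6 + 3×8 = 42
  Shipping 90, fixed 90 → total 180.
  Any other capacity-feasible assignment to {B, D} ships for at least 90.
Compare {B, C}: its best feasible assignment gives total 189.
Compare {C, D}: its best feasible assignment gives total 203.
Every other set of open sites that can feasibly serve all demand totals ≥ 189 even under its best assignment. Minimum: 180.

180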